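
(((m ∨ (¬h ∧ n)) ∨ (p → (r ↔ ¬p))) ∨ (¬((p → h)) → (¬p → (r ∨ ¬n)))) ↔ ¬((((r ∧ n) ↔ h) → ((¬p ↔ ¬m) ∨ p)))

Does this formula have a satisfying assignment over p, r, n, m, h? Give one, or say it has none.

p = False, r = True, n = True, m = True, h = True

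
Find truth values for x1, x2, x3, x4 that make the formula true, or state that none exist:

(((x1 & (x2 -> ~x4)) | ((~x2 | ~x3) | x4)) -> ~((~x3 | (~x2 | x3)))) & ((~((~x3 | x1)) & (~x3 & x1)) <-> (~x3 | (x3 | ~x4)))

The conjunct (~((~x3 | x1)) & (~x3 & x1)) <-> (~x3 | (x3 | ~x4)) is unsatisfiable on its own:
  x1=F, x3=F, x4=F: evaluates to False.
  x1=F, x3=F, x4=T: evaluates to False.
  x1=F, x3=T, x4=F: evaluates to False.
  x1=F, x3=T, x4=T: evaluates to False.
  x1=T, x3=F, x4=F: evaluates to False.
  x1=T, x3=F, x4=T: evaluates to False.
  x1=T, x3=T, x4=F: evaluates to False.
  x1=T, x3=T, x4=T: evaluates to False.
So the whole conjunction is unsatisfiable.

Unsatisfiable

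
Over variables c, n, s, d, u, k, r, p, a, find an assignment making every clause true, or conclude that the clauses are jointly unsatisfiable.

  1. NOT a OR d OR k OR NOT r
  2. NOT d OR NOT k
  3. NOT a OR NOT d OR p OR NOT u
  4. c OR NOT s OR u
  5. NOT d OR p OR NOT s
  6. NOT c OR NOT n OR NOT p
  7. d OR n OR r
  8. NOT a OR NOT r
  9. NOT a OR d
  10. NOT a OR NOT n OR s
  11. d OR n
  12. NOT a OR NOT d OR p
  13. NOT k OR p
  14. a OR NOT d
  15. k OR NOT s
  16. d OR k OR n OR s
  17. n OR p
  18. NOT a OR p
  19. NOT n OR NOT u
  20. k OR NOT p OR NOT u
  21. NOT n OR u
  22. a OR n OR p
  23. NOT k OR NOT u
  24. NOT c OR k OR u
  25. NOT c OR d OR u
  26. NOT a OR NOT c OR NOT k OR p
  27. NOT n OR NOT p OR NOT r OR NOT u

c=F; n=F; s=F; d=T; u=F; k=F; r=F; p=T; a=T

Set c = False.
Try n = True:
  (NOT n OR NOT u) forces u = False.
  clause (NOT n OR u) is falsified — backtrack.
So n = False.
  then (d OR n) forces d = True.
  then (a OR NOT d) forces a = True.
  then (n OR p) forces p = True.
  then (NOT d OR NOT k) forces k = False.
  then (NOT a OR NOT r) forces r = False.
  then (k OR NOT s) forces s = False.
  then (k OR NOT p OR NOT u) forces u = False.
All clauses satisfied.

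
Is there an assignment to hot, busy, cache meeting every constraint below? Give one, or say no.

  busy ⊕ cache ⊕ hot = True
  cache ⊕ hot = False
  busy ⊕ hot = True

hot = False; busy = True; cache = False

busy ⊕ cache ⊕ hot = T ⊕ F ⊕ F = True ✓
cache ⊕ hot = F ⊕ F = False ✓
busy ⊕ hot = T ⊕ F = True ✓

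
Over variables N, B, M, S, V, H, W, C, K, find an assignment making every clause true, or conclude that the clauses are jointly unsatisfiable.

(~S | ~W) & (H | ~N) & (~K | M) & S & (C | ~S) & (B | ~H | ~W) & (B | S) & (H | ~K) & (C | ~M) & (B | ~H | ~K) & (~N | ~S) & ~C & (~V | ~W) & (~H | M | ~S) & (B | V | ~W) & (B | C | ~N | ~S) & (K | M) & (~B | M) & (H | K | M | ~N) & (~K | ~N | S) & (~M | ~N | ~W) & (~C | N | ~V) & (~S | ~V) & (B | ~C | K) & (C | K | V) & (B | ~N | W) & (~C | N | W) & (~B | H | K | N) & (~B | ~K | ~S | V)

UNSATISFIABLE

Case C = True:
  Clause (~C) is falsified — contradiction.
Case C = False:
  (S) forces S = True.
  Clause (C | ~S) is falsified — contradiction.
Both cases fail, so the formula is unsatisfiable.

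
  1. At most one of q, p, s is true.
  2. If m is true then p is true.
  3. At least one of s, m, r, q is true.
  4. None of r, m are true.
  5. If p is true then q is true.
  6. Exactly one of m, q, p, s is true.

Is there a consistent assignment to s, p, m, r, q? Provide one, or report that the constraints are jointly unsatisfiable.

s: True; p: False; m: False; r: False; q: False

  (1) {q, p, s}: 1 true — at most one ✓
  (2) m=F ⇒ p: vacuous ✓
  (3) {s, m, r, q}: 1 true — at least one ✓
  (4) {r, m}: 0 true — none ✓
  (5) p=F ⇒ q: vacuous ✓
  (6) {m, q, p, s}: 1 true — exactly one ✓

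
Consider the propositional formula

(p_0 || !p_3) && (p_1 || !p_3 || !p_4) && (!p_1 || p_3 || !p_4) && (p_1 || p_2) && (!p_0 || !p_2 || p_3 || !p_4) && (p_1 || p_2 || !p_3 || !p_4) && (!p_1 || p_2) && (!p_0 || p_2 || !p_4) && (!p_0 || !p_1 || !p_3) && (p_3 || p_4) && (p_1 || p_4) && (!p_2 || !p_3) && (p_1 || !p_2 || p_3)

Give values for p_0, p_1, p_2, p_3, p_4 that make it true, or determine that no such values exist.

UNSATISFIABLE

Case p_2 = True:
  (!p_2 || !p_3) forces p_3 = False.
  (p_3 || p_4) forces p_4 = True.
  (!p_1 || p_3 || !p_4) forces p_1 = False.
  Clause (p_1 || !p_2 || p_3) is falsified — contradiction.
Case p_2 = False:
  (p_1 || p_2) forces p_1 = True.
  Clause (!p_1 || p_2) is falsified — contradiction.
Both cases fail, so the formula is unsatisfiable.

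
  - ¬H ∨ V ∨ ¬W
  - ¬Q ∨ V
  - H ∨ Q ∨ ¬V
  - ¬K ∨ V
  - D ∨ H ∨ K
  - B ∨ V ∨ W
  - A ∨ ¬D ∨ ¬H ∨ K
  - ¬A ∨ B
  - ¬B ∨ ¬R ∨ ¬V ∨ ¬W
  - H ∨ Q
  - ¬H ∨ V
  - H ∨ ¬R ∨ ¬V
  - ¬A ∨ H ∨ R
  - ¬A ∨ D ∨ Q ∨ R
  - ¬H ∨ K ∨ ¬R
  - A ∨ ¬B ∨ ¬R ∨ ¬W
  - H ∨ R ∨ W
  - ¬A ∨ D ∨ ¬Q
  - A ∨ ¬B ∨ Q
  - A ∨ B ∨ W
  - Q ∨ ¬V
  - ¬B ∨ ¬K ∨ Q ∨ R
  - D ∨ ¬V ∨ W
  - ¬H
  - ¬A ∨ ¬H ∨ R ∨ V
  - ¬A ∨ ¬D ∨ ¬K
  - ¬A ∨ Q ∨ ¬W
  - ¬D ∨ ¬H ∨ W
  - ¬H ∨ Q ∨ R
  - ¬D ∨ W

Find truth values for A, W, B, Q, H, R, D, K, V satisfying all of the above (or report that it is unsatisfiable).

A=F; W=T; B=F; Q=T; H=F; R=F; D=T; K=T; V=T

Unit clause (¬H) forces H = False.
In (H ∨ Q) only Q is left, so Q = True.
In (¬Q ∨ V) only V is left, so V = True.
In (H ∨ ¬R ∨ ¬V) only ¬R is left, so R = False.
In (¬A ∨ H ∨ R) only ¬A is left, so A = False.
In (H ∨ R ∨ W) only W is left, so W = True.
Set B = False.
Set D = True.
Set K = True.
All clauses satisfied.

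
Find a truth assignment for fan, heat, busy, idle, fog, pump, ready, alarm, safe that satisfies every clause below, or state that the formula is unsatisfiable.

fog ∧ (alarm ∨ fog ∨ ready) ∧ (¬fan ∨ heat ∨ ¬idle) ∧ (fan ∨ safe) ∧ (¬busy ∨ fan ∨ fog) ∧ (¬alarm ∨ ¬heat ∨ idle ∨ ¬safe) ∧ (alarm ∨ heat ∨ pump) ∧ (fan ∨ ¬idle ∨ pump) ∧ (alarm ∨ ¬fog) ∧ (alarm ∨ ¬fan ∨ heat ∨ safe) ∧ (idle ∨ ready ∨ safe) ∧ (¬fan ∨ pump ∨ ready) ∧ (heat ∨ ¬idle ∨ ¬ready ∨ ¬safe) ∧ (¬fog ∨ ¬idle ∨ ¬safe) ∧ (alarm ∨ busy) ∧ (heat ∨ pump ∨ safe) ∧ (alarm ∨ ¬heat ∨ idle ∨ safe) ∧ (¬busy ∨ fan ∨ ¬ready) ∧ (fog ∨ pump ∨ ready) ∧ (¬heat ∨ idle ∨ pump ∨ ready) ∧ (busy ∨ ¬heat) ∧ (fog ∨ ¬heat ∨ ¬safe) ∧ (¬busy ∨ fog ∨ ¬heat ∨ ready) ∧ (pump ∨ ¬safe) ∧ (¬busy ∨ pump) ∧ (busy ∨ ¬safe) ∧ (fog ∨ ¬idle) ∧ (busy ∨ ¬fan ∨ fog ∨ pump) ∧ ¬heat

Unit clause (fog) forces fog = True.
In (alarm ∨ ¬fog) only alarm is left, so alarm = True.
Unit clause (¬heat) forces heat = False.
Set fan = True.
  then (¬fan ∨ heat ∨ ¬idle) forces idle = False.
Set busy = False.
  then (busy ∨ ¬safe) forces safe = False.
  then (idle ∨ ready ∨ safe) forces ready = True.
  then (heat ∨ pump ∨ safe) forces pump = True.
All clauses satisfied.

fan: True, heat: False, busy: False, idle: False, fog: True, pump: True, ready: True, alarm: True, safe: False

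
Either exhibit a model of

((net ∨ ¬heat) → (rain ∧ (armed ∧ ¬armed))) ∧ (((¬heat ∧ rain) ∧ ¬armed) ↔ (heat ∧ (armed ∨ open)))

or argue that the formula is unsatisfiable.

heat=T, net=F, armed=F, open=F, rain=F

  (net ∨ ¬heat) → (rain ∧ (armed ∧ ¬armed)) = True
    net ∨ ¬heat = False
      ¬heat = False
    rain ∧ (armed ∧ ¬armed) = False
      armed ∧ ¬armed = False
        ¬armed = True
  ((¬heat ∧ rain) ∧ ¬armed) ↔ (heat ∧ (armed ∨ open)) = True
    (¬heat ∧ rain) ∧ ¬armed = False
      ¬heat ∧ rain = False
        ¬heat = False
      ¬armed = True
    heat ∧ (armed ∨ open) = False
      armed ∨ open = False
Both conjuncts True, so the formula holds.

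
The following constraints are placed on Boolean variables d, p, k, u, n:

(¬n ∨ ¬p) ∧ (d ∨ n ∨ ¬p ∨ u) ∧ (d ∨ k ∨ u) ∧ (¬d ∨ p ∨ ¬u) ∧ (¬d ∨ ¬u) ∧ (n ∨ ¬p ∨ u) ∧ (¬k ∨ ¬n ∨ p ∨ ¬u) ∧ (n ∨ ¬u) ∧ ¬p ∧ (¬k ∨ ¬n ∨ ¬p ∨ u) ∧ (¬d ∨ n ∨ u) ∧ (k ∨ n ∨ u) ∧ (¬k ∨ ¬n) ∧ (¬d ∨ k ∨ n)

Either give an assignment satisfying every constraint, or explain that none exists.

Unit clause (¬p) forces p = False.
Set d = False.
Set k = True.
  then (¬k ∨ ¬n) forces n = False.
  then (n ∨ ¬u) forces u = False.
All clauses satisfied.

d = False, p = False, k = True, u = False, n = False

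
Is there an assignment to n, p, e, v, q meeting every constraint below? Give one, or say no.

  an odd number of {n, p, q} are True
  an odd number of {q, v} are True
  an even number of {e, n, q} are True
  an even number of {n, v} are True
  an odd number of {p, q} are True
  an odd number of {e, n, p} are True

n=F; p=F; e=T; v=F; q=T

{n, p, q}: 1 true → odd ✓
{q, v}: 1 true → odd ✓
{e, n, q}: 2 true → even ✓
{n, v}: 0 true → even ✓
{p, q}: 1 true → odd ✓
{e, n, p}: 1 true → odd ✓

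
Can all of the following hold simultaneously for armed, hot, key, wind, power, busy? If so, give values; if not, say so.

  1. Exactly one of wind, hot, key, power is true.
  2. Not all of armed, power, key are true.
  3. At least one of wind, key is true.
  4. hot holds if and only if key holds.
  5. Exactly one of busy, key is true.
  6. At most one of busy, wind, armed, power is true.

Case busy = True:
  (5) with busy=T forces key = False.
  (3) with key=F forces wind = True.
  Constraint (6) is violated (busy=T, wind=T) — contradiction.
Case busy = False:
  (5) with busy=F forces key = True.
  (1) with key=T forces wind = False.
  (1) with key=T forces hot = False.
  Constraint (4) is violated (hot=F, key=T) — contradiction.
Both cases fail — unsatisfiable.

The formula is unsatisfiable.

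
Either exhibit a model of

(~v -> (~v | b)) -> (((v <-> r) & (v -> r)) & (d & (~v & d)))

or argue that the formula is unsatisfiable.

b: False; r: False; v: False; d: True

  (~v -> (~v | b)) -> (((v <-> r) & (v -> r)) & (d & (~v & d))) = True
    ~v -> (~v | b) = True
      ~v = True
      ~v | b = True
        ~v = True
    ((v <-> r) & (v -> r)) & (d & (~v & d)) = True
      (v <-> r) & (v -> r) = True
        v <-> r = True
        v -> r = True
      d & (~v & d) = True
        ~v & d = True
          ~v = True
The formula evaluates to True.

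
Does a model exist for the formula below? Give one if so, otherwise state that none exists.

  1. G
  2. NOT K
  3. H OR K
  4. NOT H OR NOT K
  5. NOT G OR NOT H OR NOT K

Unit clause (G) forces G = True.
Unit clause (NOT K) forces K = False.
In (H OR K) only H is left, so H = True.
All clauses satisfied.

K = False, G = True, H = True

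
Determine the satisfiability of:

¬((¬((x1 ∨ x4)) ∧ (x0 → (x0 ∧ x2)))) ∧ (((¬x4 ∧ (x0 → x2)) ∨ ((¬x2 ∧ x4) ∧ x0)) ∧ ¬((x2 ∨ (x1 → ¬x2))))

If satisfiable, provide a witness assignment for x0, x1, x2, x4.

The formula is unsatisfiable.

The conjunct ¬((x2 ∨ (x1 → ¬x2))) is unsatisfiable on its own:
  x1=F, x2=F: evaluates to False.
  x1=F, x2=T: evaluates to False.
  x1=T, x2=F: evaluates to False.
  x1=T, x2=T: evaluates to False.
So the whole conjunction is unsatisfiable.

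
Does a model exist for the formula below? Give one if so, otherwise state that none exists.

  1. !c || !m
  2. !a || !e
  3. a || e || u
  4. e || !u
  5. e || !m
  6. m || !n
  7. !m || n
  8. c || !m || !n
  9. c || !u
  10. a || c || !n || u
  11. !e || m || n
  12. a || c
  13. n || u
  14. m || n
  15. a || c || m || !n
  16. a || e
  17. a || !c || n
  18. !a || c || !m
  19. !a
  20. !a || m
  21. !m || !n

The formula is unsatisfiable.

Case n = True:
  (m || !n) forces m = True.
  Clause (!m || !n) is falsified — contradiction.
Case n = False:
  (!m || n) forces m = False.
  Clause (m || n) is falsified — contradiction.
Both cases fail, so the formula is unsatisfiable.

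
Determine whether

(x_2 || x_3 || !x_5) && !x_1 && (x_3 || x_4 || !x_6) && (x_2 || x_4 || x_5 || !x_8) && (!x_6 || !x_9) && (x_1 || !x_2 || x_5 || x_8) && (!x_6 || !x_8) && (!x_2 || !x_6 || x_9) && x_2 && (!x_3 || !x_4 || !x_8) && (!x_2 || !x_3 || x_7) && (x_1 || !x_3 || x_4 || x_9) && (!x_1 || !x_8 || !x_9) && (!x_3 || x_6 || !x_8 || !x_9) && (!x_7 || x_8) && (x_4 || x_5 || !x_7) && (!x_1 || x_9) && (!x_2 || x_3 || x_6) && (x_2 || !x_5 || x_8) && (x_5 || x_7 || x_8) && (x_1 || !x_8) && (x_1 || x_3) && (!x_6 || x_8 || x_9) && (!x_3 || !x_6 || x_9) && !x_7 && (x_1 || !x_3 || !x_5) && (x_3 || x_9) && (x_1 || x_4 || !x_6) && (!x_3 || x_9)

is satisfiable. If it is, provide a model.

No satisfying assignment exists.

Case x_7 = True:
  Clause (!x_7) is falsified — contradiction.
Case x_7 = False:
  (!x_1) forces x_1 = False.
  (x_2) forces x_2 = True.
  (!x_2 || !x_3 || x_7) forces x_3 = False.
  Clause (x_1 || x_3) is falsified — contradiction.
Both cases fail, so the formula is unsatisfiable.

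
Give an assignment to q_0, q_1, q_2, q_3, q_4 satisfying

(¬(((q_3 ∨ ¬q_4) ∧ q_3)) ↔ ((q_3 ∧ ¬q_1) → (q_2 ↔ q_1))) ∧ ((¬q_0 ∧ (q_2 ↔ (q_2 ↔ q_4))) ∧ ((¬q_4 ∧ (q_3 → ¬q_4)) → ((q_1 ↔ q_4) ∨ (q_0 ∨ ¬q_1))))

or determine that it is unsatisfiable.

q_0=F; q_1=F; q_2=T; q_3=F; q_4=T

  ¬(((q_3 ∨ ¬q_4) ∧ q_3)) ↔ ((q_3 ∧ ¬q_1) → (q_2 ↔ q_1)) = True
    ¬(((q_3 ∨ ¬q_4) ∧ q_3)) = True
      (q_3 ∨ ¬q_4) ∧ q_3 = False
        q_3 ∨ ¬q_4 = False
          ¬q_4 = False
    (q_3 ∧ ¬q_1) → (q_2 ↔ q_1) = True
      q_3 ∧ ¬q_1 = False
        ¬q_1 = True
      q_2 ↔ q_1 = False
  (¬q_0 ∧ (q_2 ↔ (q_2 ↔ q_4))) ∧ ((¬q_4 ∧ (q_3 → ¬q_4)) → ((q_1 ↔ q_4) ∨ (q_0 ∨ ¬q_1))) = True
    ¬q_0 ∧ (q_2 ↔ (q_2 ↔ q_4)) = True
      ¬q_0 = True
      q_2 ↔ (q_2 ↔ q_4) = True
        q_2 ↔ q_4 = True
    (¬q_4 ∧ (q_3 → ¬q_4)) → ((q_1 ↔ q_4) ∨ (q_0 ∨ ¬q_1)) = True
      ¬q_4 ∧ (q_3 → ¬q_4) = False
        ¬q_4 = False
        q_3 → ¬q_4 = True
          ¬q_4 = False
      (q_1 ↔ q_4) ∨ (q_0 ∨ ¬q_1) = True
        q_1 ↔ q_4 = False
        q_0 ∨ ¬q_1 = True
          ¬q_1 = True
Both conjuncts True, so the formula holds.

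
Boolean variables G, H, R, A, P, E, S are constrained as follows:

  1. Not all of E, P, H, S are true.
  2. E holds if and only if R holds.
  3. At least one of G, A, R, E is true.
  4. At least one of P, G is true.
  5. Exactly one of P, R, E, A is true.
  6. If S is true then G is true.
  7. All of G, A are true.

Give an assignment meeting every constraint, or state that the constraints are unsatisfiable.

G=T; H=T; R=F; A=T; P=F; E=F; S=F

  (1) {E, P, H, S}: 1/4 true — not all ✓
  (2) E=F, R=F — same ✓
  (3) {G, A, R, E}: 2 true — at least one ✓
  (4) {P, G}: 1 true — at least one ✓
  (5) {P, R, E, A}: 1 true — exactly one ✓
  (6) S=F ⇒ G: vacuous ✓
  (7) {G, A}: all 2 true ✓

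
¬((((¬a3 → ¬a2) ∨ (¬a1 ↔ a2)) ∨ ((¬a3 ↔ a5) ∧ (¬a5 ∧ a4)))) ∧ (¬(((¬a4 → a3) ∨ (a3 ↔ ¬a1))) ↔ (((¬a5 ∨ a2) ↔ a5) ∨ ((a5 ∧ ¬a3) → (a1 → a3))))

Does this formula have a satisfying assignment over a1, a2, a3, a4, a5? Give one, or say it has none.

No satisfying assignment exists.

Case a3 = True: the conjunct ¬((((¬a3 → ¬a2) ∨ (¬a1 ↔ a2)) ∨ ((¬a3 ↔ a5) ∧ (¬a5 ∧ a4)))) becomes ¬((True ∨ (¬a5 ∧ (¬a5 ∧ a4)))) = False.
Case a3 = False: the formula simplifies to ¬(((¬a2 ∨ (¬a1 ↔ a2)) ∨ (a5 ∧ (¬a5 ∧ a4)))) ∧ (¬((a4 ∨ a1)) ↔ (((¬a5 ∨ a2) ↔ a5) ∨ (a5 → ¬a1))).
  a2 = True: simplifies to ¬((¬a1 ∨ (a5 ∧ (¬a5 ∧ a4)))) ∧ (¬((a4 ∨ a1)) ↔ (a5 ∨ (a5 → ¬a1))).
    a1 = True: simplifies to ¬((a5 ∧ (¬a5 ∧ a4))) ∧ ¬((a5 ∨ ¬a5)).
      a5 = True: the conjunct ¬((a5 ∨ ¬a5)) becomes ¬((True ∨ False)) = False.
      a5 = False: the conjunct ¬((a5 ∨ ¬a5)) becomes ¬((False ∨ True)) = False.
    a1 = False: the conjunct ¬((¬a1 ∨ (a5 ∧ (¬a5 ∧ a4)))) becomes ¬((True ∨ (a5 ∧ (¬a5 ∧ a4)))) = False.
  a2 = False: the conjunct ¬(((¬a2 ∨ (¬a1 ↔ a2)) ∨ (a5 ∧ (¬a5 ∧ a4)))) becomes ¬((True ∨ (a5 ∧ (¬a5 ∧ a4)))) = False.
Both cases fail — unsatisfiable.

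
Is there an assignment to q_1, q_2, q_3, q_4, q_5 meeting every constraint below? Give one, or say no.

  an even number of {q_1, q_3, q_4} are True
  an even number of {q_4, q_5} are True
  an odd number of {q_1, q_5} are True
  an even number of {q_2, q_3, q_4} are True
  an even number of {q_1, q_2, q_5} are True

q_1 = True; q_2 = True; q_3 = True; q_4 = False; q_5 = False

{q_1, q_3, q_4}: 2 true → even ✓
{q_4, q_5}: 0 true → even ✓
{q_1, q_5}: 1 true → odd ✓
{q_2, q_3, q_4}: 2 true → even ✓
{q_1, q_2, q_5}: 2 true → even ✓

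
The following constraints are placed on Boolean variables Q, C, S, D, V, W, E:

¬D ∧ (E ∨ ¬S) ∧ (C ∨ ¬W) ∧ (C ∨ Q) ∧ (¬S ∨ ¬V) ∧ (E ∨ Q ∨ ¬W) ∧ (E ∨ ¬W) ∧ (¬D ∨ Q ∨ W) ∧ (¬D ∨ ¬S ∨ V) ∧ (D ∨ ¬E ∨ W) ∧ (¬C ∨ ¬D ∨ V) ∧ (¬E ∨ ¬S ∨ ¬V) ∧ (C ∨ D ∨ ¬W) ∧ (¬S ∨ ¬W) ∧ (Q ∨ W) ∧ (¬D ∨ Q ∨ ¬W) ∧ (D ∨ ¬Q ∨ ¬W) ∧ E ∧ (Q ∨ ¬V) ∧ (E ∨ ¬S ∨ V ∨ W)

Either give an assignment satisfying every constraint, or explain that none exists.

Q = False; C = True; S = False; D = False; V = False; W = True; E = True

Unit clause (¬D) forces D = False.
Unit clause (E) forces E = True.
In (D ∨ ¬E ∨ W) only W is left, so W = True.
In (C ∨ D ∨ ¬W) only C is left, so C = True.
In (¬S ∨ ¬W) only ¬S is left, so S = False.
In (D ∨ ¬Q ∨ ¬W) only ¬Q is left, so Q = False.
In (Q ∨ ¬V) only ¬V is left, so V = False.
All clauses satisfied.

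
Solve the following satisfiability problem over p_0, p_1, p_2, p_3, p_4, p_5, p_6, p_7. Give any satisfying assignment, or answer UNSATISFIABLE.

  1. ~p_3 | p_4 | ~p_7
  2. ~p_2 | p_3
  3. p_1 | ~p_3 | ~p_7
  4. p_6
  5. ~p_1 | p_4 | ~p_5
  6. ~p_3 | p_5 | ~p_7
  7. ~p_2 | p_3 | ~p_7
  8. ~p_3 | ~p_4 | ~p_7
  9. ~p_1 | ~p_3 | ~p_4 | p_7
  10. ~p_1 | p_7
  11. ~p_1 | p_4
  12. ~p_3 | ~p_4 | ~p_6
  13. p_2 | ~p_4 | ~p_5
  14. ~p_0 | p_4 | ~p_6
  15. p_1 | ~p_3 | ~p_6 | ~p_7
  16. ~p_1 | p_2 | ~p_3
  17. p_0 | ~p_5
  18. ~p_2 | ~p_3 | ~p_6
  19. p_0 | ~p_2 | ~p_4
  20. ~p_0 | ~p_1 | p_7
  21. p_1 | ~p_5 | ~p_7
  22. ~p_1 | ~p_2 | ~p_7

p_0: True; p_1: False; p_2: False; p_3: False; p_4: True; p_5: False; p_6: True; p_7: False

Unit clause (p_6) forces p_6 = True.
Set p_0 = True.
  then (~p_0 | p_4 | ~p_6) forces p_4 = True.
  then (~p_3 | ~p_4 | ~p_6) forces p_3 = False.
  then (~p_2 | p_3) forces p_2 = False.
  then (p_2 | ~p_4 | ~p_5) forces p_5 = False.
Set p_1 = False.
Set p_7 = False.
All clauses satisfied.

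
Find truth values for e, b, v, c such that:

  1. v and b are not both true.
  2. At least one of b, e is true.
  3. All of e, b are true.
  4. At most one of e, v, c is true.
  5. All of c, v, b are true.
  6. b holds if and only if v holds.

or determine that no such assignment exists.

Case c = True:
  (3) forces e = True.
  Constraint (4) is violated (e=T, c=T) — contradiction.
Case c = False:
  Constraint (5) is violated (c=F) — contradiction.
Both cases fail — unsatisfiable.

No satisfying assignment exists.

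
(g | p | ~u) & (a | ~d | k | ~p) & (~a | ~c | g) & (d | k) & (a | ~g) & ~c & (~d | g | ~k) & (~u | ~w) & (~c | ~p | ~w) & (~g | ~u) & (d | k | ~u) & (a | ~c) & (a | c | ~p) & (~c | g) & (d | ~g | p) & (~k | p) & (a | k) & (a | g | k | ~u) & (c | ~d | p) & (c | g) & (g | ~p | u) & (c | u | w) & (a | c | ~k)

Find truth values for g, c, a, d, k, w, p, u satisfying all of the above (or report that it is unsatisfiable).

Unit clause (~c) forces c = False.
In (c | g) only g is left, so g = True.
In (a | ~g) only a is left, so a = True.
In (~g | ~u) only ~u is left, so u = False.
In (c | u | w) only w is left, so w = True.
Set d = True.
  then (c | ~d | p) forces p = True.
Set k = True.
All clauses satisfied.

g = True; c = False; a = True; d = True; k = True; w = True; p = True; u = False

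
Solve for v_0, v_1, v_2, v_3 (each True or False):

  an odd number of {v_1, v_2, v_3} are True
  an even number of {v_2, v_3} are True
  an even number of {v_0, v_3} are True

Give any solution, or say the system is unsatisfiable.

v_0: True; v_1: True; v_2: True; v_3: True

{v_1, v_2, v_3}: 3 true → odd ✓
{v_2, v_3}: 2 true → even ✓
{v_0, v_3}: 2 true → even ✓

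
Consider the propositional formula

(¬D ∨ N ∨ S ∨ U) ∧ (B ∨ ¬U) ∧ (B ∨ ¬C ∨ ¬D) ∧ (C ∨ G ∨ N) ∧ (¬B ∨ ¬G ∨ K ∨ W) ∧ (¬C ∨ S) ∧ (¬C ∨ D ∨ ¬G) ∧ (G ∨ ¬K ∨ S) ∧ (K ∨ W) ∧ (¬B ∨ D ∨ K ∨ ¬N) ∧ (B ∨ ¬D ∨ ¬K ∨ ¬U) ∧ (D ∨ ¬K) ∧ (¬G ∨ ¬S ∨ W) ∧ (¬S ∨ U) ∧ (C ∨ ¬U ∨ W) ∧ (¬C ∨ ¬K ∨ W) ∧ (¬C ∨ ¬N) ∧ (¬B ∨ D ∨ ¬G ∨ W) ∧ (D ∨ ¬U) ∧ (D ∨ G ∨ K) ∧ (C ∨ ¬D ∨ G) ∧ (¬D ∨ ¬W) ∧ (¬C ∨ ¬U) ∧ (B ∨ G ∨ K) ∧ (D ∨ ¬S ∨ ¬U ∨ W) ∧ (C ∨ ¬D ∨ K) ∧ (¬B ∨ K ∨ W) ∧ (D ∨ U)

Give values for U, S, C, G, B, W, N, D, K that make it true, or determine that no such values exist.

Set U = False.
  then (¬S ∨ U) forces S = False.
  then (D ∨ U) forces D = True.
  then (¬D ∨ N ∨ S ∨ U) forces N = True.
  then (¬C ∨ S) forces C = False.
  then (C ∨ ¬D ∨ G) forces G = True.
  then (¬D ∨ ¬W) forces W = False.
  then (C ∨ ¬D ∨ K) forces K = True.
Set B = False.
All clauses satisfied.

U: False, S: False, C: False, G: True, B: False, W: False, N: True, D: True, K: True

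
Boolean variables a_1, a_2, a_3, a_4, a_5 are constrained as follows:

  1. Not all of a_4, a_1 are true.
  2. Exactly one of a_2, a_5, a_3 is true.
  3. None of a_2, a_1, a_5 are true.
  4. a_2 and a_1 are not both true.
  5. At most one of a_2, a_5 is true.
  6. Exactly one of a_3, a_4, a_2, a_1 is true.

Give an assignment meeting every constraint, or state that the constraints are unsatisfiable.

a_1 = False; a_2 = False; a_3 = True; a_4 = False; a_5 = False

  (1) {a_4, a_1}: 0/2 true — not all ✓
  (2) {a_2, a_5, a_3}: 1 true — exactly one ✓
  (3) {a_2, a_1, a_5}: 0 true — none ✓
  (4) a_2=F, a_1=F — not both ✓
  (5) {a_2, a_5}: 0 true — at most one ✓
  (6) {a_3, a_4, a_2, a_1}: 1 true — exactly one ✓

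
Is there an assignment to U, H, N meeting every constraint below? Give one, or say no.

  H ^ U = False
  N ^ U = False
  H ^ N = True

Adding constraints 1, 2, 3 mod 2: every variable appears an even number of times on the left, so the left side is 0.
But the right sides sum to 1 (mod 2). 0 ≠ 1 — the system is inconsistent.

Unsatisfiable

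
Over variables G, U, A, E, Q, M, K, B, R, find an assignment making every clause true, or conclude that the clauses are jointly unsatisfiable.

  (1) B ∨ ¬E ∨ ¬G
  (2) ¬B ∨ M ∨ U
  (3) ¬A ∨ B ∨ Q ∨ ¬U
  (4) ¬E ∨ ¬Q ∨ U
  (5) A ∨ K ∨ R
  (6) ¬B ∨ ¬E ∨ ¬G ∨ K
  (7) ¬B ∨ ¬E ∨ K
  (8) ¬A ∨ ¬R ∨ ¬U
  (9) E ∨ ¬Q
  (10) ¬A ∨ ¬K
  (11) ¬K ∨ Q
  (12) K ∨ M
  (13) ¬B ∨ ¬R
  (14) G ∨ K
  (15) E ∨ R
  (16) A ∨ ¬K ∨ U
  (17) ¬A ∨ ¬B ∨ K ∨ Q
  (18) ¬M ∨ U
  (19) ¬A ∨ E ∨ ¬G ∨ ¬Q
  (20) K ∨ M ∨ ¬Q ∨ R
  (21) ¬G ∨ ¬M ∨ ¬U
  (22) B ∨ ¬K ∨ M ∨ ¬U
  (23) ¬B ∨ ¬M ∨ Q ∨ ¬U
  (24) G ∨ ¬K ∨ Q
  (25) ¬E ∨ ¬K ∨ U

Set G = False.
  then (G ∨ K) forces K = True.
  then (G ∨ ¬K ∨ Q) forces Q = True.
  then (E ∨ ¬Q) forces E = True.
  then (¬A ∨ ¬K) forces A = False.
  then (A ∨ ¬K ∨ U) forces U = True.
Set M = True.
Set B = True.
  then (¬B ∨ ¬R) forces R = False.
All clauses satisfied.

G = False, U = True, A = False, E = True, Q = True, M = True, K = True, B = True, R = False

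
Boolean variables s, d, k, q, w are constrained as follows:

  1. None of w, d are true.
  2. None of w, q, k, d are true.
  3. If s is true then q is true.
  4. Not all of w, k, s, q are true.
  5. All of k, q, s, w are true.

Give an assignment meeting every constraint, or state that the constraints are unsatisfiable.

Case k = True:
  Constraint (2) is violated (k=T) — contradiction.
Case k = False:
  Constraint (5) is violated (k=F) — contradiction.
Both cases fail — unsatisfiable.

Unsatisfiable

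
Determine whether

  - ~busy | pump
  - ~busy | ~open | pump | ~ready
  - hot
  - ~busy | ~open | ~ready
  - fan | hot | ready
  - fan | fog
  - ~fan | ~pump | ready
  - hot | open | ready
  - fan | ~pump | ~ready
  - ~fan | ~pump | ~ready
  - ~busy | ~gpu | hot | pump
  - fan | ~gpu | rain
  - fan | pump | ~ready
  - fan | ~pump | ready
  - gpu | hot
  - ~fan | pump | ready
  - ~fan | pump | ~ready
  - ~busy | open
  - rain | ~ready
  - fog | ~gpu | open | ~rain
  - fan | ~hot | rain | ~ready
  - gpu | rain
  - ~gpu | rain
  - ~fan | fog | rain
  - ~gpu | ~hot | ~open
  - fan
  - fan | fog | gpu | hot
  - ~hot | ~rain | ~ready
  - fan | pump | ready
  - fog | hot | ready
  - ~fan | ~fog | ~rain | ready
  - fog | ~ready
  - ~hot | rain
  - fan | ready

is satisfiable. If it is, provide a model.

No satisfying assignment exists.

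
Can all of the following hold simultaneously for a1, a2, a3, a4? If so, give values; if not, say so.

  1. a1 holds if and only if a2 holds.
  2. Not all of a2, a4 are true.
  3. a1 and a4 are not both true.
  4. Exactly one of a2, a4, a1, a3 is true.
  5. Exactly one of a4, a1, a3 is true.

a1: False; a2: False; a3: True; a4: False

  (1) a1=F, a2=F — same ✓
  (2) {a2, a4}: 0/2 true — not all ✓
  (3) a1=F, a4=F — not both ✓
  (4) {a2, a4, a1, a3}: 1 true — exactly one ✓
  (5) {a4, a1, a3}: 1 true — exactly one ✓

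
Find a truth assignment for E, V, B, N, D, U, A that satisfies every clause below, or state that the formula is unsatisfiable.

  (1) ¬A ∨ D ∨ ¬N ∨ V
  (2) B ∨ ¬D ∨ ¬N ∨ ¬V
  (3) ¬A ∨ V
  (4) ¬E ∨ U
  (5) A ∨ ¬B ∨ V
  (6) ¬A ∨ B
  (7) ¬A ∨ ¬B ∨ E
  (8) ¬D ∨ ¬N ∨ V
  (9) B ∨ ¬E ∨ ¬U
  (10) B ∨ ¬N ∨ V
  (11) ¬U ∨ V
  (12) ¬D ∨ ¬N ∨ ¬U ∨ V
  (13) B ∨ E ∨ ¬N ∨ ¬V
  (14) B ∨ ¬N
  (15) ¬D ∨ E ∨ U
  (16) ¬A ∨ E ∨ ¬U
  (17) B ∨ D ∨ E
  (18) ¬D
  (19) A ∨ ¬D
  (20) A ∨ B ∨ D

Unit clause (¬D) forces D = False.
Set E = True.
  then (¬E ∨ U) forces U = True.
  then (B ∨ ¬E ∨ ¬U) forces B = True.
  then (¬U ∨ V) forces V = True.
Set N = True.
Set A = False.
All clauses satisfied.

E = True, V = True, B = True, N = True, D = False, U = True, A = False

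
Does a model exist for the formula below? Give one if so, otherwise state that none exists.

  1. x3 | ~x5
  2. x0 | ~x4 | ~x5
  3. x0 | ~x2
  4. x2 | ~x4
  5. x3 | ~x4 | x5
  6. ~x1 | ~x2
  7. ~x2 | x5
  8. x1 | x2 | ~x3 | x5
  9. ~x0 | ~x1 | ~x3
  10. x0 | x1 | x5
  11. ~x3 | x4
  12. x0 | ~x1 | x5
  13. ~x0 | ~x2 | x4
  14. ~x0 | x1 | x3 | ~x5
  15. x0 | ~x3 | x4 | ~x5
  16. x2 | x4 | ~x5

x0 = True; x1 = False; x2 = True; x3 = True; x4 = True; x5 = True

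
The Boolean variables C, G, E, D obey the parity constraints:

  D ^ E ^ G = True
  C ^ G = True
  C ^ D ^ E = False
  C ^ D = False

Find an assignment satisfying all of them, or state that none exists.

C: False, G: True, E: False, D: False

D ^ E ^ G = F ^ F ^ T = True ✓
C ^ G = F ^ T = True ✓
C ^ D ^ E = F ^ F ^ F = False ✓
C ^ D = F ^ F = False ✓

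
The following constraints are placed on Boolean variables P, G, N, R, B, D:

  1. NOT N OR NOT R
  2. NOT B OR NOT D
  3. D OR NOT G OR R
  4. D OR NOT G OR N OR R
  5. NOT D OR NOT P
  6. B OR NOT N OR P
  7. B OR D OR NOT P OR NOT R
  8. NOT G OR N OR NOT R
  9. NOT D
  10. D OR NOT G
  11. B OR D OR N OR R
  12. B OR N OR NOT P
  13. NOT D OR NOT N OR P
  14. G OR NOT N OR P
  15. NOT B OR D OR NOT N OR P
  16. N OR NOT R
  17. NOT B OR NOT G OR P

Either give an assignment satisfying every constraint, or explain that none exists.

P = True, G = False, N = True, R = False, B = True, D = False

Unit clause (NOT D) forces D = False.
In (D OR NOT G) only NOT G is left, so G = False.
Set P = True.
Set N = True.
  then (NOT N OR NOT R) forces R = False.
Set B = True.
All clauses satisfied.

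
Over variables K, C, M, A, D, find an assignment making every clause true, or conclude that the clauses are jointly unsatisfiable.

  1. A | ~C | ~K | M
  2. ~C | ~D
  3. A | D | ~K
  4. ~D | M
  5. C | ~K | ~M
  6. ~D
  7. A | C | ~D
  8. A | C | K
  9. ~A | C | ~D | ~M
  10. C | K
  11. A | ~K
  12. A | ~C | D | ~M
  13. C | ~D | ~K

K = True, C = False, M = False, A = True, D = False

Unit clause (~D) forces D = False.
Set K = True.
  then (A | D | ~K) forces A = True.
Set C = False.
  then (C | ~K | ~M) forces M = False.
All clauses satisfied.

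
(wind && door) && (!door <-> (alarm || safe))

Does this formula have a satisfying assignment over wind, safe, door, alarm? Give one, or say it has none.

wind=T; safe=F; door=T; alarm=F

  wind && door = True
  !door <-> (alarm || safe) = True
    !door = False
    alarm || safe = False
Both conjuncts True, so the formula holds.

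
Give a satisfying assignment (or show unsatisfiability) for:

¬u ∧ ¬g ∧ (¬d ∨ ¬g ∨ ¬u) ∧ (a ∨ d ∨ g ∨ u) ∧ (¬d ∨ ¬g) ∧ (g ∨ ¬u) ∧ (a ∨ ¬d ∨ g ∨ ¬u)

Unit clause (¬u) forces u = False.
Unit clause (¬g) forces g = False.
Set d = True.
Set a = True.
Check each clause:
  (¬u): ¬u holds.
  (¬g): ¬g holds.
  (¬d ∨ ¬g ∨ ¬u): ¬g holds.
  (a ∨ d ∨ g ∨ u): a holds.
  (¬d ∨ ¬g): ¬g holds.
  (g ∨ ¬u): ¬u holds.
  (a ∨ ¬d ∨ g ∨ ¬u): a holds.
All clauses satisfied.

d: True, u: False, a: True, g: False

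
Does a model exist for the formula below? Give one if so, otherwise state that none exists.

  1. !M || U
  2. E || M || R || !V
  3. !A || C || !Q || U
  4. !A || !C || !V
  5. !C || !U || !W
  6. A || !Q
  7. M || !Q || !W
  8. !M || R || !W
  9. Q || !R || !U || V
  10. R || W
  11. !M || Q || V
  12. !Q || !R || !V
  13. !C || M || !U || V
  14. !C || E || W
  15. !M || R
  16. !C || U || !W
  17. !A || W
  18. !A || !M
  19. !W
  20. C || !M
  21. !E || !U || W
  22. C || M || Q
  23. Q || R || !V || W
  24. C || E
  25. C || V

V = True, E = True, W = False, U = False, M = False, Q = False, A = False, R = True, C = True

Unit clause (!W) forces W = False.
In (R || W) only R is left, so R = True.
In (!A || W) only !A is left, so A = False.
In (A || !Q) only !Q is left, so Q = False.
Set V = True.
Set E = True.
  then (!E || !U || W) forces U = False.
  then (!M || U) forces M = False.
  then (C || M || Q) forces C = True.
All clauses satisfied.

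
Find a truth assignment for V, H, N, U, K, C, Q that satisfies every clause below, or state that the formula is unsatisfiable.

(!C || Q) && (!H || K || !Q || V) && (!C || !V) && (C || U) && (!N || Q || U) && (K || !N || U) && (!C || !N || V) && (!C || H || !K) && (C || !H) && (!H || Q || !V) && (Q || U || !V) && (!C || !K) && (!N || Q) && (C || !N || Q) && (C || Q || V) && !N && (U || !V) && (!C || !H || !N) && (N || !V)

V=F, H=F, N=F, U=T, K=T, C=F, Q=T

Unit clause (!N) forces N = False.
In (N || !V) only !V is left, so V = False.
Try H = True:
  (C || !H) forces C = True.
  (!C || Q) forces Q = True.
  (!H || K || !Q || V) forces K = True.
  clause (!C || !K) is falsified — backtrack.
So H = False.
Set U = True.
Set K = True.
  then (!C || H || !K) forces C = False.
  then (C || Q || V) forces Q = True.
All clauses satisfied.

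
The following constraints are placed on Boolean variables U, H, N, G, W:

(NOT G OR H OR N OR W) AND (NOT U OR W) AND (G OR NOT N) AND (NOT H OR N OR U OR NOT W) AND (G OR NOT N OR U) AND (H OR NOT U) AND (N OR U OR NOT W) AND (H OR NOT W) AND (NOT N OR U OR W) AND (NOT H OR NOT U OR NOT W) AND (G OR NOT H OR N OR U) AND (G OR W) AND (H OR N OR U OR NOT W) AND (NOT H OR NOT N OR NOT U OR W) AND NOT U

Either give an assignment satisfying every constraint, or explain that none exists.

U = False, H = True, N = False, G = True, W = False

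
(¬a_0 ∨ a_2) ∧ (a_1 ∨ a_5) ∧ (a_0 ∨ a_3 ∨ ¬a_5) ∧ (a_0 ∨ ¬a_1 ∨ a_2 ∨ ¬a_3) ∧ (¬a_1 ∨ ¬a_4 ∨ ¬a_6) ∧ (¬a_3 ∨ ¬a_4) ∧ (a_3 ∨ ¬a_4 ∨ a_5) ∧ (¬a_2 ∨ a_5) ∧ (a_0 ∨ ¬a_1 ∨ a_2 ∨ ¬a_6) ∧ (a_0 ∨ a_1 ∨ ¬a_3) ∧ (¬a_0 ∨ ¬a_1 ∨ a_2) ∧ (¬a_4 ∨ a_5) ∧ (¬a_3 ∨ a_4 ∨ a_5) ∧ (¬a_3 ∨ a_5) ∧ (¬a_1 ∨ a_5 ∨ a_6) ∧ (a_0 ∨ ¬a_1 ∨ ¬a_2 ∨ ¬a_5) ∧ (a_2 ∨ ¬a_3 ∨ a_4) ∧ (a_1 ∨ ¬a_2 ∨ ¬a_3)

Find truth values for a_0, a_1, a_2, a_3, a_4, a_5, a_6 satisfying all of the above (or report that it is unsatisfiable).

a_0: True, a_1: True, a_2: True, a_3: False, a_4: True, a_5: True, a_6: False

Set a_0 = True.
  then (¬a_0 ∨ a_2) forces a_2 = True.
  then (¬a_2 ∨ a_5) forces a_5 = True.
Set a_1 = True.
Set a_3 = False.
Set a_4 = True.
  then (¬a_1 ∨ ¬a_4 ∨ ¬a_6) forces a_6 = False.
All clauses satisfied.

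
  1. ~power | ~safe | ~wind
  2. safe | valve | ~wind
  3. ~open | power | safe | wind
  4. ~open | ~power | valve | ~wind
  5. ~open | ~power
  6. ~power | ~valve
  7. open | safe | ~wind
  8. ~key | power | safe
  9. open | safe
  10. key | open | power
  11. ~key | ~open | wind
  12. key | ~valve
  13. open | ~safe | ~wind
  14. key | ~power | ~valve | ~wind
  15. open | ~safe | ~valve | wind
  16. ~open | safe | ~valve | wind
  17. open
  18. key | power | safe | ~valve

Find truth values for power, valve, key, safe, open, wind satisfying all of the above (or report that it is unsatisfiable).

power=F, valve=F, key=F, safe=T, open=T, wind=F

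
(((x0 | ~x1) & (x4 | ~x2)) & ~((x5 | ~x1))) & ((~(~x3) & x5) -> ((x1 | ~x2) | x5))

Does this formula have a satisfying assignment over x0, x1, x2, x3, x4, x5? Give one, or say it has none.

x0 = True, x1 = True, x2 = False, x3 = False, x4 = False, x5 = False

  ((x0 | ~x1) & (x4 | ~x2)) & ~((x5 | ~x1)) = True
    (x0 | ~x1) & (x4 | ~x2) = True
      x0 | ~x1 = True
        ~x1 = False
      x4 | ~x2 = True
        ~x2 = True
    ~((x5 | ~x1)) = True
      x5 | ~x1 = False
        ~x1 = False
  (~(~x3) & x5) -> ((x1 | ~x2) | x5) = True
    ~(~x3) & x5 = False
      ~(~x3) = False
        ~x3 = True
    (x1 | ~x2) | x5 = True
      x1 | ~x2 = True
        ~x2 = True
Both conjuncts True, so the formula holds.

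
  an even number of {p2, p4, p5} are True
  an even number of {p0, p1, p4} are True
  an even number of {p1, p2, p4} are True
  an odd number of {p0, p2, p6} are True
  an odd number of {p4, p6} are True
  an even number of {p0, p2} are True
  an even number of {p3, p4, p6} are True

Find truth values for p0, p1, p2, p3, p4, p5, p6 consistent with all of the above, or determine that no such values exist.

p0=F; p1=F; p2=F; p3=T; p4=F; p5=F; p6=T

{p2, p4, p5}: 0 true → even ✓
{p0, p1, p4}: 0 true → even ✓
{p1, p2, p4}: 0 true → even ✓
{p0, p2, p6}: 1 true → odd ✓
{p4, p6}: 1 true → odd ✓
{p0, p2}: 0 true → even ✓
{p3, p4, p6}: 2 true → even ✓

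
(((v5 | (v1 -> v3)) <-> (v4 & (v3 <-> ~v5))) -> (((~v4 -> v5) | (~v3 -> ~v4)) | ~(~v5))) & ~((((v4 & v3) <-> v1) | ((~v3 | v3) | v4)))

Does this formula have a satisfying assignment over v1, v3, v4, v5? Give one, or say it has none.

Unsatisfiable — no assignment works.

The conjunct ~((((v4 & v3) <-> v1) | ((~v3 | v3) | v4))) is unsatisfiable on its own:
  v1=F, v3=F, v4=F: evaluates to False.
  v1=F, v3=F, v4=T: evaluates to False.
  v1=F, v3=T, v4=F: evaluates to False.
  v1=F, v3=T, v4=T: evaluates to False.
  v1=T, v3=F, v4=F: evaluates to False.
  v1=T, v3=F, v4=T: evaluates to False.
  v1=T, v3=T, v4=F: evaluates to False.
  v1=T, v3=T, v4=T: evaluates to False.
So the whole conjunction is unsatisfiable.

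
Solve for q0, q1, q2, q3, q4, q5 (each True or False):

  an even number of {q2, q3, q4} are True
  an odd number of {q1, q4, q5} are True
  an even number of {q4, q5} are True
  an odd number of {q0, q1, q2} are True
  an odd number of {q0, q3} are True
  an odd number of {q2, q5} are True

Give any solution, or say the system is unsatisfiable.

q0 = False; q1 = True; q2 = False; q3 = True; q4 = True; q5 = True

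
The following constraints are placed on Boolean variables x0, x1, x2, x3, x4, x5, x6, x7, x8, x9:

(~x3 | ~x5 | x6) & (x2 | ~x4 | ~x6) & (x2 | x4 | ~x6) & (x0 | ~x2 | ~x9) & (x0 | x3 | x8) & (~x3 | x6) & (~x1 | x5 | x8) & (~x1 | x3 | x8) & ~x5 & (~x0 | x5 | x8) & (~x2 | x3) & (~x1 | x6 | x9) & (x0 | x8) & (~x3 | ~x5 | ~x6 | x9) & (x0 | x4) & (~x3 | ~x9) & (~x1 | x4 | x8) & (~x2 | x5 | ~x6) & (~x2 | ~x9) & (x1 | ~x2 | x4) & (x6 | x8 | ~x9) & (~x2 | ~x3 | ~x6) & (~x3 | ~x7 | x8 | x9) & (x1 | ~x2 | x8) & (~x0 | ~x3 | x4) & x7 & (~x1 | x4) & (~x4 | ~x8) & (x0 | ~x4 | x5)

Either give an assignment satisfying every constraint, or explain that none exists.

x0 = True, x1 = False, x2 = False, x3 = False, x4 = False, x5 = False, x6 = False, x7 = True, x8 = True, x9 = True

Unit clause (~x5) forces x5 = False.
Unit clause (x7) forces x7 = True.
Set x0 = True.
  then (~x0 | x5 | x8) forces x8 = True.
  then (~x4 | ~x8) forces x4 = False.
  then (~x0 | ~x3 | x4) forces x3 = False.
  then (~x1 | x4) forces x1 = False.
  then (~x2 | x3) forces x2 = False.
  then (x2 | x4 | ~x6) forces x6 = False.
Set x9 = True.
All clauses satisfied.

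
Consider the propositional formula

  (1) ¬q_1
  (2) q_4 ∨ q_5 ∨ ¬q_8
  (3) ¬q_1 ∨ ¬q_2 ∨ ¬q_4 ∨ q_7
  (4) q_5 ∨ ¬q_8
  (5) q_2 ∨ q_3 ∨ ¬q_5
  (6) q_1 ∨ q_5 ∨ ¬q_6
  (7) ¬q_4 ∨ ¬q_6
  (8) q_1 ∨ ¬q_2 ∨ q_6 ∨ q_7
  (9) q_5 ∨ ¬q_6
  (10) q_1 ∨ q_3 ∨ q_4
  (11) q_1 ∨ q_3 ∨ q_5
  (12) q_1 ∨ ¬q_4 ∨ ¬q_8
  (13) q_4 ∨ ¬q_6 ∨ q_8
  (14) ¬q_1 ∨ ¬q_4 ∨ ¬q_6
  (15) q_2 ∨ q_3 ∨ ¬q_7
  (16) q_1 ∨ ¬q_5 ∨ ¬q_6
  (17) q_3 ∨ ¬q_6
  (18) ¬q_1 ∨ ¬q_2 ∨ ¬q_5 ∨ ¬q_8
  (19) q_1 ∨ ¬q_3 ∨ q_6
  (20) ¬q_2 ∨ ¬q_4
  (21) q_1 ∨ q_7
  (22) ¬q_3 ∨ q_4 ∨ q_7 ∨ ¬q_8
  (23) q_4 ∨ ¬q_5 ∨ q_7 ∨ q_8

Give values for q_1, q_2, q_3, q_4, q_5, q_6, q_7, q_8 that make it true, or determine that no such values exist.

The formula is unsatisfiable.

Case q_6 = True:
  (¬q_1) forces q_1 = False.
  (q_1 ∨ q_5 ∨ ¬q_6) forces q_5 = True.
  Clause (q_1 ∨ ¬q_5 ∨ ¬q_6) is falsified — contradiction.
Case q_6 = False:
  (¬q_1) forces q_1 = False.
  (q_1 ∨ ¬q_3 ∨ q_6) forces q_3 = False.
  (q_1 ∨ q_3 ∨ q_4) forces q_4 = True.
  (q_1 ∨ q_3 ∨ q_5) forces q_5 = True.
  (q_2 ∨ q_3 ∨ ¬q_5) forces q_2 = True.
  Clause (¬q_2 ∨ ¬q_4) is falsified — contradiction.
Both cases fail, so the formula is unsatisfiable.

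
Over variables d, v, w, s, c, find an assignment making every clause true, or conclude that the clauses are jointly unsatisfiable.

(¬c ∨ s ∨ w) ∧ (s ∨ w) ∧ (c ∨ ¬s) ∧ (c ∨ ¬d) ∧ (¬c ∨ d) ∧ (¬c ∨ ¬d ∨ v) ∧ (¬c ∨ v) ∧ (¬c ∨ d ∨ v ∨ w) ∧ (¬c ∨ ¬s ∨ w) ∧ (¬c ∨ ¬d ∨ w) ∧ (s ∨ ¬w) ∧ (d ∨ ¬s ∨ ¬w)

d=T, v=T, w=T, s=T, c=T

Set d = True.
  then (c ∨ ¬d) forces c = True.
  then (¬c ∨ ¬d ∨ v) forces v = True.
  then (¬c ∨ ¬d ∨ w) forces w = True.
  then (s ∨ ¬w) forces s = True.
All clauses satisfied.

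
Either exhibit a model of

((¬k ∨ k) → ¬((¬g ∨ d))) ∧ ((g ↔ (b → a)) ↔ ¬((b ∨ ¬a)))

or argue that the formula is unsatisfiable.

a = False, b = True, g = True, k = False, d = False

  (¬k ∨ k) → ¬((¬g ∨ d)) = True
    ¬k ∨ k = True
      ¬k = True
    ¬((¬g ∨ d)) = True
      ¬g ∨ d = False
        ¬g = False
  (g ↔ (b → a)) ↔ ¬((b ∨ ¬a)) = True
    g ↔ (b → a) = False
      b → a = False
    ¬((b ∨ ¬a)) = False
      b ∨ ¬a = True
        ¬a = True
Both conjuncts True, so the formula holds.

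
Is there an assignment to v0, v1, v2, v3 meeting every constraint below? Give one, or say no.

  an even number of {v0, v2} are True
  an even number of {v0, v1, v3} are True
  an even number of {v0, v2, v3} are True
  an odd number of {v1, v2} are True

Adding constraints 2, 3, 4 mod 2: every variable appears an even number of times on the left, so the left side is 0.
But the right sides sum to 1 (mod 2). 0 ≠ 1 — the system is inconsistent.

The formula is unsatisfiable.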